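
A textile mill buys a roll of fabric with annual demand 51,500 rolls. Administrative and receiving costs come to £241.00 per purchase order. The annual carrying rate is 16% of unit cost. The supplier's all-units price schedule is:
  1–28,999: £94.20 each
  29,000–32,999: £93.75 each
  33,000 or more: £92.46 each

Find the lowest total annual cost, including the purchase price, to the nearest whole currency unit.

TC* ≈ £4,870,642

Holding cost per unit per year at price C is H = 0.16·C.
For each price level, check whether its EOQ is feasible; otherwise the best quantity at that price is the breakpoint.
EOQ at £94.20 = 1283.3 (feasible in tier 1): TC = 51,500×£94.20 + (51,500/1283.3)×241 + (1283.3/2)×0.16×£94.20 = £4,870,642.50.
EOQ at £93.75 = 1286.4 < 29000, so use break Q=29000: TC = 51,500×£93.75 + (51,500/29000.0)×241 + (29000.0/2)×0.16×£93.75 = £5,046,052.98.
EOQ at £92.46 = 1295.4 < 33000, so use break Q=33000: TC = 51,500×£92.46 + (51,500/33000.0)×241 + (33000.0/2)×0.16×£92.46 = £5,006,160.51.
Lowest total cost among the candidates is at Q = 1283.3.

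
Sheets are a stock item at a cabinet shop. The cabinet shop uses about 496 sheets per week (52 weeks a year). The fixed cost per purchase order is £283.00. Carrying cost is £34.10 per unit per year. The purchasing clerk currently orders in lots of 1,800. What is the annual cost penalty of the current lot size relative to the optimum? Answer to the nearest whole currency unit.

Annual demand D = 496 × 52 = 25,792.
EOQ = √(2DS/H) = √(2 × 25,792 × 283 / 34.1) ≈ 654.29.
Cost at Q* = (D/Q*)S + (Q*/2)H = √(2DSH) ≈ £22,311.46.
Cost at Q = 1,800: (25,792/1,800)×283 + (1,800/2)×34.1 = £4,055.08 + £30,690.00 = £34,745.08.
Excess = £34,745.08 − £22,311.46 = £12,433.62.

Extra cost ≈ £12,434 per year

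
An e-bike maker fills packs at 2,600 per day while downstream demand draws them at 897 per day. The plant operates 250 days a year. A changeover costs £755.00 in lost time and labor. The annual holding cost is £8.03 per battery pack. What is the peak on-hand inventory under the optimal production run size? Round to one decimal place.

Annual demand D = 897 × 250 = 224,250.
Production build-up factor (1 − d/p) = 1 − 897/2,600 = 0.6550.
Q* = √(2DS / (H(1 − d/p))) = √(2 × 224,250 × 755 / (8.03 × 0.6550)).
= √(338,617,500 / 5.2596) ≈ 8023.729.
Maximum inventory = Q*(1 − d/p) = 8023.729 × 0.6550 ≈ 5255.543.

I_max ≈ 5,255.5 packs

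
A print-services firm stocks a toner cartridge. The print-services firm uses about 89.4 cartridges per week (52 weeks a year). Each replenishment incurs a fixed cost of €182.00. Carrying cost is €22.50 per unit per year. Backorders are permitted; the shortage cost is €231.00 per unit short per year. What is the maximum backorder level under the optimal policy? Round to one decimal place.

Annual demand D = 89.4 × 52 = 4,648.8.
With planned backorders, Q* = √(2DS/H) · √((H+B)/B).
√(2DS/H) = √(2 × 4,648.8 × 182 / 22.5) = 274.239.
√((H+B)/B) = √((22.5+231)/231) = 1.0476.
Q* ≈ 287.285.
S* = Q* · H/(H+B) = 287.285 × 22.5/253.5 ≈ 25.499.

S* ≈ 25.5 cartridges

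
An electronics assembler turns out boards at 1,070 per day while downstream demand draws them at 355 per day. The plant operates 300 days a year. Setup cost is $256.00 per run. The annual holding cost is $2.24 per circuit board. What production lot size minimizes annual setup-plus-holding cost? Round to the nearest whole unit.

Annual demand D = 355 × 300 = 106,500.
Production build-up factor (1 − d/p) = 1 − 355/1,070 = 0.6682.
Q* = √(2DS / (H(1 − d/p))) = √(2 × 106,500 × 256 / (2.24 × 0.6682)).
= √(54,528,000 / 1.4968) ≈ 6035.658.

Q* ≈ 6,036 boards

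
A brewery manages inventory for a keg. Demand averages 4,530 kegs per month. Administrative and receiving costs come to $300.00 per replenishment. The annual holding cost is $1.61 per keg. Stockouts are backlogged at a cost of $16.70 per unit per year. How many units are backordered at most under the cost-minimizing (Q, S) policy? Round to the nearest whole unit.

Annual demand D = 4,530 × 12 = 54,360.
With planned backorders, Q* = √(2DS/H) · √((H+B)/B).
√(2DS/H) = √(2 × 54,360 × 300 / 1.61) = 4500.932.
√((H+B)/B) = √((1.61+16.7)/16.7) = 1.0471.
Q* ≈ 4712.901.
S* = Q* · H/(H+B) = 4712.901 × 1.61/18.31 ≈ 414.406.

S* ≈ 414 kegs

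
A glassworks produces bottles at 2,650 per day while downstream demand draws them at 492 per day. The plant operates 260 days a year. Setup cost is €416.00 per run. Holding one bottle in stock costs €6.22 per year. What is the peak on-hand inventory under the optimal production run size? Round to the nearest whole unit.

I_max ≈ 3,733 bottles

Annual demand D = 492 × 260 = 127,920.
Production build-up factor (1 − d/p) = 1 − 492/2,650 = 0.8143.
Q* = √(2DS / (H(1 − d/p))) = √(2 × 127,920 × 416 / (6.22 × 0.8143)).
= √(106,429,440 / 5.0652) ≈ 4583.877.
Maximum inventory = Q*(1 − d/p) = 4583.877 × 0.8143 ≈ 3732.832.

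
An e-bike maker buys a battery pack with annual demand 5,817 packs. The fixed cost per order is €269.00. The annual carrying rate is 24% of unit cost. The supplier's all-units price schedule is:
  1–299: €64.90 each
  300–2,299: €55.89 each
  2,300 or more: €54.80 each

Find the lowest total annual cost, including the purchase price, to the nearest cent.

Holding cost per unit per year at price C is H = 0.24·C.
For each price level, check whether its EOQ is feasible; otherwise the best quantity at that price is the breakpoint.
Tier 1 (€64.90): EOQ = 448.2 exceeds tier's upper bound 299, so this tier is dominated.
EOQ at €55.89 = 483.0 (feasible in tier 2): TC = 5,817×€55.89 + (5,817/483.0)×269 + (483.0/2)×0.24×€55.89 = €331,591.21.
EOQ at €54.80 = 487.8 < 2300, so use break Q=2300: TC = 5,817×€54.80 + (5,817/2300.0)×269 + (2300.0/2)×0.24×€54.80 = €334,576.74.
Lowest total cost among the candidates is at Q = 483.0.

TC* ≈ €331,591.21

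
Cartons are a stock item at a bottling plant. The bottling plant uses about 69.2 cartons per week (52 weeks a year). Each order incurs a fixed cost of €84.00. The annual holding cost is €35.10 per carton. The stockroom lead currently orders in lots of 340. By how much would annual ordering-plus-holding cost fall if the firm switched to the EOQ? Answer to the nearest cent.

Annual demand D = 69.2 × 52 = 3,598.4.
EOQ = √(2DS/H) = √(2 × 3,598.4 × 84 / 35.1) ≈ 131.24.
Cost at Q* = (D/Q*)S + (Q*/2)H = √(2DSH) ≈ €4,606.41.
Cost at Q = 340: (3,598.4/340)×84 + (340/2)×35.1 = €889.02 + €5,967.00 = €6,856.02.
Excess = €6,856.02 − €4,606.41 = €2,249.60.

Extra cost ≈ €2,249.60 per year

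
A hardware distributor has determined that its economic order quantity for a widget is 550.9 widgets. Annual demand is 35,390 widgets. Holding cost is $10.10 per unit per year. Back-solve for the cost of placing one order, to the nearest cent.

Invert the EOQ relation Q*² = 2DS/H.
From Q* = √(2DS/H): S = Q*²H / (2D) = 550.9² × 10.1 / (2 × 35,390) = 43.3068.

S ≈ $43.31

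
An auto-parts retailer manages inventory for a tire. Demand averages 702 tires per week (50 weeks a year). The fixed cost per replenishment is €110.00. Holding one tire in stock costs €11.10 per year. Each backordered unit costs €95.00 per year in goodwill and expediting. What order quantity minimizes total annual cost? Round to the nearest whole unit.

Annual demand D = 702 × 50 = 35,100.
With planned backorders, Q* = √(2DS/H) · √((H+B)/B).
√(2DS/H) = √(2 × 35,100 × 110 / 11.1) = 834.072.
√((H+B)/B) = √((11.1+95)/95) = 1.0568.
Q* ≈ 881.453.

Q* ≈ 881 tires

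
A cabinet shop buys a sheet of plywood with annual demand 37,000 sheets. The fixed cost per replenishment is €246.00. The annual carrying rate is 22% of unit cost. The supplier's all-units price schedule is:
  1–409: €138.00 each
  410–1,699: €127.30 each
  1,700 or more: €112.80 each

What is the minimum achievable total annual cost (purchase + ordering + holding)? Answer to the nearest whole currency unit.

TC* ≈ €4,200,048

Holding cost per unit per year at price C is H = 0.22·C.
Evaluate total cost at each tier's feasible EOQ or, if the EOQ is below the tier, at the tier's minimum quantity.
Tier 1 (€138.00): EOQ = 774.3 exceeds tier's upper bound 409, so this tier is dominated.
EOQ at €127.30 = 806.2 (feasible in tier 2): TC = 37,000×€127.30 + (37,000/806.2)×246 + (806.2/2)×0.22×€127.30 = €4,732,679.22.
EOQ at €112.80 = 856.5 < 1700, so use break Q=1700: TC = 37,000×€112.80 + (37,000/1700.0)×246 + (1700.0/2)×0.22×€112.80 = €4,200,047.72.
Lowest total cost among the candidates is at Q = 1700.0.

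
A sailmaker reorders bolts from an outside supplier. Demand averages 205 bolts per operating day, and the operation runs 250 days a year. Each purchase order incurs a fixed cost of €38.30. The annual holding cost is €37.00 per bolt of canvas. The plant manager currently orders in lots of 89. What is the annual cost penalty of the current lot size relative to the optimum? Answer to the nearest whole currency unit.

Extra cost ≈ €11,649 per year

Annual demand D = 205 × 250 = 51,250.
EOQ = √(2DS/H) = √(2 × 51,250 × 38.3 / 37) ≈ 325.73.
Cost at Q* = (D/Q*)S + (Q*/2)H = √(2DSH) ≈ €12,052.08.
Cost at Q = 89: (51,250/89)×38.3 + (89/2)×37 = €22,054.78 + €1,646.50 = €23,701.28.
Excess = €23,701.28 − €12,052.08 = €11,649.19.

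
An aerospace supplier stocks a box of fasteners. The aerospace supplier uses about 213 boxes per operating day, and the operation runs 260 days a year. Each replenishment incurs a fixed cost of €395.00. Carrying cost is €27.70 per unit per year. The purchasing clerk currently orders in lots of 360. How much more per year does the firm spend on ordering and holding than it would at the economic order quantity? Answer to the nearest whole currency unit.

Extra cost ≈ €30,938 per year

Annual demand D = 213 × 260 = 55,380.
EOQ = √(2DS/H) = √(2 × 55,380 × 395 / 27.7) ≈ 1256.75.
Cost at Q* = (D/Q*)S + (Q*/2)H = √(2DSH) ≈ €34,812.07.
Cost at Q = 360: (55,380/360)×395 + (360/2)×27.7 = €60,764.17 + €4,986.00 = €65,750.17.
Excess = €65,750.17 − €34,812.07 = €30,938.09.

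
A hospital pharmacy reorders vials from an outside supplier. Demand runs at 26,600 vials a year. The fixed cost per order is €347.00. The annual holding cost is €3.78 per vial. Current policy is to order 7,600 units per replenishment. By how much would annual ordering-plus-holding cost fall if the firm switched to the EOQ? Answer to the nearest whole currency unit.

Extra cost ≈ €7,225 per year

EOQ = √(2DS/H) = √(2 × 26,600 × 347 / 3.78) ≈ 2209.91.
Cost at Q* = (D/Q*)S + (Q*/2)H = √(2DSH) ≈ €8,353.46.
Cost at Q = 7,600: (26,600/7,600)×347 + (7,600/2)×3.78 = €1,214.50 + €14,364.00 = €15,578.50.
Excess = €15,578.50 − €8,353.46 = €7,225.04.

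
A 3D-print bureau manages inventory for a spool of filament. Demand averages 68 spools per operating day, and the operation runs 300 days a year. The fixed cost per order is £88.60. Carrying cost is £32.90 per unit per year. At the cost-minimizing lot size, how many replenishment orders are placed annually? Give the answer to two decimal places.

N ≈ 61.54 orders per year

Annual demand D = 68 × 300 = 20,400.
EOQ = √(2DS/H) = √(2 × 20,400 × 88.6 / 32.9) ≈ 331.47.
Orders per year = D / Q* = 20,400 / 331.47 ≈ 61.543.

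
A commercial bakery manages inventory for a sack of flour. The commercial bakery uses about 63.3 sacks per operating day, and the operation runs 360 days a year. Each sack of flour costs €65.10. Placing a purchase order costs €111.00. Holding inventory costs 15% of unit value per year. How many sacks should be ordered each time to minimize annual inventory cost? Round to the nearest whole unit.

Annual demand D = 63.3 × 360 = 22,788.
Holding cost H = 0.15 × €65.10 = €9.7650 per unit per year.
EOQ = √(2DS / H) = √(2 × 22,788 × 111 / 9.765).
= √(5,058,936 / 9.765) = √518,068.2028 ≈ 719.770.

Q* ≈ 720 sacks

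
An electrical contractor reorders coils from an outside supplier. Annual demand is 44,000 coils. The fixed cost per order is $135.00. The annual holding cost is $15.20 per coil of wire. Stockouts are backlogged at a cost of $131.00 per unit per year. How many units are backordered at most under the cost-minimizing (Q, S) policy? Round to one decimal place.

With planned backorders, Q* = √(2DS/H) · √((H+B)/B).
√(2DS/H) = √(2 × 44,000 × 135 / 15.2) = 884.070.
√((H+B)/B) = √((15.2+131)/131) = 1.0564.
Q* ≈ 933.952.
S* = Q* · H/(H+B) = 933.952 × 15.2/146.2 ≈ 97.100.

S* ≈ 97.1 coils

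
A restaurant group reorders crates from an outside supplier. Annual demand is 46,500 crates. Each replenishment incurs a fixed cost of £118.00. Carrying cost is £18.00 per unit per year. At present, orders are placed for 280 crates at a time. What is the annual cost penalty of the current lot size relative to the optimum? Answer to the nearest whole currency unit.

Extra cost ≈ £8,062 per year

EOQ = √(2DS/H) = √(2 × 46,500 × 118 / 18) ≈ 780.81.
Cost at Q* = (D/Q*)S + (Q*/2)H = √(2DSH) ≈ £14,054.61.
Cost at Q = 280: (46,500/280)×118 + (280/2)×18 = £19,596.43 + £2,520.00 = £22,116.43.
Excess = £22,116.43 − £14,054.61 = £8,061.82.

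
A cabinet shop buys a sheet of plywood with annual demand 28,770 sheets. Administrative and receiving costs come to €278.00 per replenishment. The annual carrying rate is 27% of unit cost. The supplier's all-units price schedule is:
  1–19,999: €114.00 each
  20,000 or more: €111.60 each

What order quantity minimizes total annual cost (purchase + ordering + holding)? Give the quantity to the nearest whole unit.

Q* ≈ 721 sheets

Holding cost per unit per year at price C is H = 0.27·C.
Candidates are each tier's EOQ (if it falls in that tier) and each price-break quantity.
EOQ at €114.00 = 720.9 (feasible in tier 1): TC = 28,770×€114.00 + (28,770/720.9)×278 + (720.9/2)×0.27×€114.00 = €3,301,969.20.
EOQ at €111.60 = 728.6 < 20000, so use break Q=20000: TC = 28,770×€111.60 + (28,770/20000.0)×278 + (20000.0/2)×0.27×€111.60 = €3,512,451.90.
Lowest total cost is €3,301,969.20 at Q = 720.9.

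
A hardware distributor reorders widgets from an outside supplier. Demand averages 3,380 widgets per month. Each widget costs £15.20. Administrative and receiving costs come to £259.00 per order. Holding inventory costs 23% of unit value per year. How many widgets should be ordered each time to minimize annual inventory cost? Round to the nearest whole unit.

Annual demand D = 3,380 × 12 = 40,560.
Holding cost H = 0.23 × £15.20 = £3.4960 per unit per year.
EOQ = √(2DS / H) = √(2 × 40,560 × 259 / 3.496).
= √(21,010,080 / 3.496) = √6,009,748.2838 ≈ 2451.479.

Q* ≈ 2,451 widgets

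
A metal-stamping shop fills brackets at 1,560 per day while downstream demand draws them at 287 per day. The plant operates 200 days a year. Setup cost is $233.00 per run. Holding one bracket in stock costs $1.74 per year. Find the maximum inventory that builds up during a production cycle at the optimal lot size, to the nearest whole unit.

Annual demand D = 287 × 200 = 57,400.
Production build-up factor (1 − d/p) = 1 − 287/1,560 = 0.8160.
Q* = √(2DS / (H(1 − d/p))) = √(2 × 57,400 × 233 / (1.74 × 0.8160)).
= √(26,748,400 / 1.4199) ≈ 4340.326.
Maximum inventory = Q*(1 − d/p) = 4340.326 × 0.8160 ≈ 3541.818.

I_max ≈ 3,542 brackets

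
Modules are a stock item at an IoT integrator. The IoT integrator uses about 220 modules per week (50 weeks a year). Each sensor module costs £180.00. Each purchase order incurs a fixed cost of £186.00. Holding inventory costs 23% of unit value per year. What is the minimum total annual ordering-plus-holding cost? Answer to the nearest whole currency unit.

Annual demand D = 220 × 50 = 11,000.
Holding cost H = 0.23 × £180.00 = £41.4000 per unit per year.
EOQ = √(2DS/H) = √(2 × 11,000 × 186 / 41.4) ≈ 314.39.
At the optimum the two cost components are equal, so total cost = 2·(Q*/2)H = Q*·H.
Minimum total = √(2DSH) = √(2 × 11,000 × 186 × 41.4) ≈ 13015.714.

TC* ≈ £13,016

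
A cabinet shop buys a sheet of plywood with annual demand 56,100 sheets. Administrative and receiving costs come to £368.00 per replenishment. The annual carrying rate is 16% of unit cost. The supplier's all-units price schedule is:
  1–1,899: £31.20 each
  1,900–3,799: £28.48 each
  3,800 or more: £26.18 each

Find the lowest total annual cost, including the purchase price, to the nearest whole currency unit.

Holding cost per unit per year at price C is H = 0.16·C.
For each price level, check whether its EOQ is feasible; otherwise the best quantity at that price is the breakpoint.
Tier 1 (£31.20): EOQ = 2876.0 exceeds tier's upper bound 1899, so this tier is dominated.
EOQ at £28.48 = 3010.2 (feasible in tier 2): TC = 56,100×£28.48 + (56,100/3010.2)×368 + (3010.2/2)×0.16×£28.48 = £1,611,444.72.
EOQ at £26.18 = 3139.6 < 3800, so use break Q=3800: TC = 56,100×£26.18 + (56,100/3800.0)×368 + (3800.0/2)×0.16×£26.18 = £1,482,089.56.
Lowest total cost among the candidates is at Q = 3800.0.

TC* ≈ £1,482,090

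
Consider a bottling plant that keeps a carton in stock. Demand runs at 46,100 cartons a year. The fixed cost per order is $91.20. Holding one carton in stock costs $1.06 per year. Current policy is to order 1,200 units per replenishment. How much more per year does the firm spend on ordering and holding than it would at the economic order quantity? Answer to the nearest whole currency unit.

EOQ = √(2DS/H) = √(2 × 46,100 × 91.2 / 1.06) ≈ 2816.50.
Cost at Q* = (D/Q*)S + (Q*/2)H = √(2DSH) ≈ $2,985.49.
Cost at Q = 1,200: (46,100/1,200)×91.2 + (1,200/2)×1.06 = $3,503.60 + $636.00 = $4,139.60.
Excess = $4,139.60 − $2,985.49 = $1,154.11.

Extra cost ≈ $1,154 per year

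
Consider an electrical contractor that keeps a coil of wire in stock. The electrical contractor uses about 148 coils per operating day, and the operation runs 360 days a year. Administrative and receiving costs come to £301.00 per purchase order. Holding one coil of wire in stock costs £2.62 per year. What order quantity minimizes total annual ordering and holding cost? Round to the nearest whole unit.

Q* ≈ 3,499 coils

Annual demand D = 148 × 360 = 53,280.
EOQ = √(2DS / H) = √(2 × 53,280 × 301 / 2.62).
= √(32,074,560 / 2.62) = √12,242,198.4733 ≈ 3498.885.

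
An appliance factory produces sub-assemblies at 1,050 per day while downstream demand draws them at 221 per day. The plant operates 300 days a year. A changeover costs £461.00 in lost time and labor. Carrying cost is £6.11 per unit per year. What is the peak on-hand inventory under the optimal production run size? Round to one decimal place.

Annual demand D = 221 × 300 = 66,300.
Production build-up factor (1 − d/p) = 1 − 221/1,050 = 0.7895.
Q* = √(2DS / (H(1 − d/p))) = √(2 × 66,300 × 461 / (6.11 × 0.7895)).
= √(61,128,600 / 4.824) ≈ 3559.746.
Maximum inventory = Q*(1 − d/p) = 3559.746 × 0.7895 ≈ 2810.504.

I_max ≈ 2,810.5 sub-assemblies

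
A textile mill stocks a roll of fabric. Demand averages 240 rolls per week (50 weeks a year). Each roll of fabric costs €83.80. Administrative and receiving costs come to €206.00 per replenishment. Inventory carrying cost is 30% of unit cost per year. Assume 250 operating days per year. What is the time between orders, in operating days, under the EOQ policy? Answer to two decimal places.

Annual demand D = 240 × 50 = 12,000.
Holding cost H = 0.30 × €83.80 = €25.1400 per unit per year.
The optimal lot size = √(2DS/H) = √(2 × 12,000 × 206 / 25.14) ≈ 443.46.
Cycle time = Q*/D × 250 = 443.46 / 12,000 × 250 ≈ 9.239 days.

T ≈ 9.24 days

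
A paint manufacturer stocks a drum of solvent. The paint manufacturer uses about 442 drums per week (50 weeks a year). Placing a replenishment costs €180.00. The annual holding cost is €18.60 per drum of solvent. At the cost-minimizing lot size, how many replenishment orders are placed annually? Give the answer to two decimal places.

N ≈ 33.79 orders per year

Annual demand D = 442 × 50 = 22,100.
Q* = √(2DS/H) = √(2 × 22,100 × 180 / 18.6) ≈ 654.02.
Orders per year = D / Q* = 22,100 / 654.02 ≈ 33.791.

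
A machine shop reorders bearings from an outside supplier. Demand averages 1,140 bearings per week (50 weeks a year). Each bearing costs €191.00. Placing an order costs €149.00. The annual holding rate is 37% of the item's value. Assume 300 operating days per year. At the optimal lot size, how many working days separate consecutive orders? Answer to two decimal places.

T ≈ 2.58 days

Annual demand D = 1,140 × 50 = 57,000.
Holding cost H = 0.37 × €191.00 = €70.6700 per unit per year.
Q* = √(2DS/H) = √(2 × 57,000 × 149 / 70.67) ≈ 490.26.
Cycle time = Q*/D × 300 = 490.26 / 57,000 × 300 ≈ 2.580 days.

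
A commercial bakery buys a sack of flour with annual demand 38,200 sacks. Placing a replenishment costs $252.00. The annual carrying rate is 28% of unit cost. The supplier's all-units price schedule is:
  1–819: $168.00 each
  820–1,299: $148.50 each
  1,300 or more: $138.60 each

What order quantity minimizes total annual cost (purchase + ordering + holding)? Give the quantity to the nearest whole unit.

Q* ≈ 1,300 sacks

Holding cost per unit per year at price C is H = 0.28·C.
Evaluate total cost at each tier's feasible EOQ or, if the EOQ is below the tier, at the tier's minimum quantity.
EOQ at $168.00 = 639.8 (feasible in tier 1): TC = 38,200×$168.00 + (38,200/639.8)×252 + (639.8/2)×0.28×$168.00 = $6,447,694.05.
EOQ at $148.50 = 680.5 < 820, so use break Q=820: TC = 38,200×$148.50 + (38,200/820.0)×252 + (820.0/2)×0.28×$148.50 = $5,701,487.31.
EOQ at $138.60 = 704.3 < 1300, so use break Q=1300: TC = 38,200×$138.60 + (38,200/1300.0)×252 + (1300.0/2)×0.28×$138.60 = $5,327,150.12.
Lowest total cost is $5,327,150.12 at Q = 1300.0.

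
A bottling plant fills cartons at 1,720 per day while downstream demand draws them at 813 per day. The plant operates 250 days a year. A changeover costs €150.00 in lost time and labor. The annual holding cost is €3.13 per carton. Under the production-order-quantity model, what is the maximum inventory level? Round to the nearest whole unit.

I_max ≈ 3,205 cartons

Annual demand D = 813 × 250 = 203,250.
Production build-up factor (1 − d/p) = 1 − 813/1,720 = 0.5273.
Q* = √(2DS / (H(1 − d/p))) = √(2 × 203,250 × 150 / (3.13 × 0.5273)).
= √(60,975,000 / 1.6505) ≈ 6078.051.
Maximum inventory = Q*(1 − d/p) = 6078.051 × 0.5273 ≈ 3205.112.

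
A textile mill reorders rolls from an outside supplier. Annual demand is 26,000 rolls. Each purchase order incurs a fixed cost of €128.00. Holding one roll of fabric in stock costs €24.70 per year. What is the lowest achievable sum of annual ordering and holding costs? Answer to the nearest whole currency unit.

Q* = √(2DS/H) = √(2 × 26,000 × 128 / 24.7) ≈ 519.11.
At Q*, ordering cost (D/Q*)S equals holding cost (Q*/2)H, each = √(DSH/2).
Minimum total = √(2DSH) = √(2 × 26,000 × 128 × 24.7) ≈ 12821.981.

TC* ≈ €12,822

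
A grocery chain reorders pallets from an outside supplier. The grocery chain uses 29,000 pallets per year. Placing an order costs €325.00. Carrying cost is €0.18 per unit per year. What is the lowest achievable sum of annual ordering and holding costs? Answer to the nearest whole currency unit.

TC* ≈ €1,842

Q* = √(2DS/H) = √(2 × 29,000 × 325 / 0.18) ≈ 10233.39.
At Q*, ordering cost (D/Q*)S equals holding cost (Q*/2)H, each = √(DSH/2).
Minimum total = √(2DSH) = √(2 × 29,000 × 325 × 0.18) ≈ 1842.010.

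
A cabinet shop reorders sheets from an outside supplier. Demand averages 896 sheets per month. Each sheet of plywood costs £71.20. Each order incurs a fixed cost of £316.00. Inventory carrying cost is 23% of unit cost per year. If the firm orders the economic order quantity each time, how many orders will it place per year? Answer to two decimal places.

Annual demand D = 896 × 12 = 10,752.
Holding cost H = 0.23 × £71.20 = £16.3760 per unit per year.
Q* = √(2DS/H) = √(2 × 10,752 × 316 / 16.376) ≈ 644.17.
Orders per year = D / Q* = 10,752 / 644.17 ≈ 16.691.

N ≈ 16.69 orders per year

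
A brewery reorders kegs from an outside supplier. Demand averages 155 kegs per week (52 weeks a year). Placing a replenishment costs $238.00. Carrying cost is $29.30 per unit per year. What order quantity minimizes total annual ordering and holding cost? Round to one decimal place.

Annual demand D = 155 × 52 = 8,060.
EOQ = √(2DS / H) = √(2 × 8,060 × 238 / 29.3).
= √(3,836,560 / 29.3) = √130,940.6143 ≈ 361.857.

Q* ≈ 361.9 kegs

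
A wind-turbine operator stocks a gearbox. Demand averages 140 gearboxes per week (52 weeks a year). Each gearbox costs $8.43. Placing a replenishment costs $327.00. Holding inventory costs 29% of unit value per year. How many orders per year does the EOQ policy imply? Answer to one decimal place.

Annual demand D = 140 × 52 = 7,280.
Holding cost H = 0.29 × $8.43 = $2.4447 per unit per year.
EOQ = √(2DS/H) = √(2 × 7,280 × 327 / 2.4447) ≈ 1395.54.
Orders per year = D / Q* = 7,280 / 1395.54 ≈ 5.217.

N ≈ 5.2 orders per year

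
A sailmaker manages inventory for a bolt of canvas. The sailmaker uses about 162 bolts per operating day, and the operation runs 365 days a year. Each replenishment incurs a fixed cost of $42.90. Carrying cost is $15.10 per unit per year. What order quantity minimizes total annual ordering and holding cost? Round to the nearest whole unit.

Annual demand D = 162 × 365 = 59,130.
EOQ = √(2DS / H) = √(2 × 59,130 × 42.9 / 15.1).
= √(5,073,354 / 15.1) = √335,983.7086 ≈ 579.641.

Q* ≈ 580 bolts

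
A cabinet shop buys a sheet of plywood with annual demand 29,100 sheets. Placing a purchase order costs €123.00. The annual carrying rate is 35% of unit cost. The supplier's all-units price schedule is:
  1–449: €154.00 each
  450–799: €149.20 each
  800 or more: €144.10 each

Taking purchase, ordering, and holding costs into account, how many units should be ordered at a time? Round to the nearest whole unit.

Q* ≈ 800 sheets

Holding cost per unit per year at price C is H = 0.35·C.
Candidates are each tier's EOQ (if it falls in that tier) and each price-break quantity.
EOQ at €154.00 = 364.4 (feasible in tier 1): TC = 29,100×€154.00 + (29,100/364.4)×123 + (364.4/2)×0.35×€154.00 = €4,501,043.03.
EOQ at €149.20 = 370.3 < 450, so use break Q=450: TC = 29,100×€149.20 + (29,100/450.0)×123 + (450.0/2)×0.35×€149.20 = €4,361,423.50.
EOQ at €144.10 = 376.7 < 800, so use break Q=800: TC = 29,100×€144.10 + (29,100/800.0)×123 + (800.0/2)×0.35×€144.10 = €4,217,958.12.
Lowest total cost is €4,217,958.12 at Q = 800.0.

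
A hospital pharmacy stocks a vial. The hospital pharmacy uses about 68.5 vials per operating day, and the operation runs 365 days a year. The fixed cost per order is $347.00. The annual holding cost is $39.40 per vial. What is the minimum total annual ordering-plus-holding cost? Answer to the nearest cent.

TC* ≈ $26,146.86

Annual demand D = 68.5 × 365 = 25,002.5.
The optimal lot size = √(2DS/H) = √(2 × 25,002.5 × 347 / 39.4) ≈ 663.63.
At the optimum the two cost components are equal, so total cost = 2·(Q*/2)H = Q*·H.
Minimum total = √(2DSH) = √(2 × 25,002.5 × 347 × 39.4) ≈ 26146.861.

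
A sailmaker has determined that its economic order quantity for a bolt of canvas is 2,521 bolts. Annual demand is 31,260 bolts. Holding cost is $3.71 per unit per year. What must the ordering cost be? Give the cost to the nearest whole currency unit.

Invert the EOQ relation Q*² = 2DS/H.
From Q* = √(2DS/H): S = Q*²H / (2D) = 2,521² × 3.71 / (2 × 31,260) = 377.1383.

S ≈ $377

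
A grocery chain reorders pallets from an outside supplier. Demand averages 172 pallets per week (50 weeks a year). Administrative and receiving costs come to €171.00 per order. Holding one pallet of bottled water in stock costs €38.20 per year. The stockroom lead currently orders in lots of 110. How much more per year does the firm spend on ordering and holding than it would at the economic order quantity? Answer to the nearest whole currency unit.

Extra cost ≈ €4,870 per year

Annual demand D = 172 × 50 = 8,600.
EOQ = √(2DS/H) = √(2 × 8,600 × 171 / 38.2) ≈ 277.48.
Cost at Q* = (D/Q*)S + (Q*/2)H = √(2DSH) ≈ €10,599.71.
Cost at Q = 110: (8,600/110)×171 + (110/2)×38.2 = €13,369.09 + €2,101.00 = €15,470.09.
Excess = €15,470.09 − €10,599.71 = €4,870.38.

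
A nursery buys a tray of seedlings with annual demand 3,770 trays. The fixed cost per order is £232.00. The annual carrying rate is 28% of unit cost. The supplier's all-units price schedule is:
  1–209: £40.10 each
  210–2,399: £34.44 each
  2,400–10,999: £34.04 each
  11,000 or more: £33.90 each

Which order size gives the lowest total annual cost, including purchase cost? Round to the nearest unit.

Holding cost per unit per year at price C is H = 0.28·C.
Evaluate total cost at each tier's feasible EOQ or, if the EOQ is below the tier, at the tier's minimum quantity.
Tier 1 (£40.10): EOQ = 394.7 exceeds tier's upper bound 209, so this tier is dominated.
EOQ at £34.44 = 425.9 (feasible in tier 2): TC = 3,770×£34.44 + (3,770/425.9)×232 + (425.9/2)×0.28×£34.44 = £133,945.95.
EOQ at £34.04 = 428.4 < 2400, so use break Q=2400: TC = 3,770×£34.04 + (3,770/2400.0)×232 + (2400.0/2)×0.28×£34.04 = £140,132.67.
EOQ at £33.90 = 429.3 < 11000, so use break Q=11000: TC = 3,770×£33.90 + (3,770/11000.0)×232 + (11000.0/2)×0.28×£33.90 = £180,088.51.
Lowest total cost is £133,945.95 at Q = 425.9.

Q* ≈ 426 trays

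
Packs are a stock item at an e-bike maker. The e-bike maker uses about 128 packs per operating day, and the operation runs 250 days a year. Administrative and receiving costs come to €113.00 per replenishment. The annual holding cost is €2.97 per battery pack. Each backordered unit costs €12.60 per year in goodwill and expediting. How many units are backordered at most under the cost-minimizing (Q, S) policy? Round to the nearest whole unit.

S* ≈ 331 packs

Annual demand D = 128 × 250 = 32,000.
With planned backorders, Q* = √(2DS/H) · √((H+B)/B).
√(2DS/H) = √(2 × 32,000 × 113 / 2.97) = 1560.454.
√((H+B)/B) = √((2.97+12.6)/12.6) = 1.1116.
Q* ≈ 1734.643.
S* = Q* · H/(H+B) = 1734.643 × 2.97/15.57 ≈ 330.886.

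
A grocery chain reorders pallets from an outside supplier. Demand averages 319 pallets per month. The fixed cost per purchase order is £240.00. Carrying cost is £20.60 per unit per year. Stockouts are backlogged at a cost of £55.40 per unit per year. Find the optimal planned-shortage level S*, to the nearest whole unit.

S* ≈ 95 pallets

Annual demand D = 319 × 12 = 3,828.
With planned backorders, Q* = √(2DS/H) · √((H+B)/B).
√(2DS/H) = √(2 × 3,828 × 240 / 20.6) = 298.657.
√((H+B)/B) = √((20.6+55.4)/55.4) = 1.1713.
Q* ≈ 349.804.
S* = Q* · H/(H+B) = 349.804 × 20.6/76 ≈ 94.815.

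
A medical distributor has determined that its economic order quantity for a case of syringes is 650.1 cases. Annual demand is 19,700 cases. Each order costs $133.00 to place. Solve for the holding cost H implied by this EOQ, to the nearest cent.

Squaring Q* = √(2DS/H) gives Q*² = 2DS/H.
From Q* = √(2DS/H): H = 2DS / Q*² = 2 × 19,700 × 133 / 650.1² = 12.3990.

H ≈ $12.40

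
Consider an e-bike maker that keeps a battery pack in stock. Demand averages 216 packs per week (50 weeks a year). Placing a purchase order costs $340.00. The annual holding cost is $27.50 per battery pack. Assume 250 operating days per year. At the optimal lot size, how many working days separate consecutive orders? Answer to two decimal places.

Annual demand D = 216 × 50 = 10,800.
The optimal lot size = √(2DS/H) = √(2 × 10,800 × 340 / 27.5) ≈ 516.77.
Cycle time = Q*/D × 250 = 516.77 / 10,800 × 250 ≈ 11.962 days.

T ≈ 11.96 days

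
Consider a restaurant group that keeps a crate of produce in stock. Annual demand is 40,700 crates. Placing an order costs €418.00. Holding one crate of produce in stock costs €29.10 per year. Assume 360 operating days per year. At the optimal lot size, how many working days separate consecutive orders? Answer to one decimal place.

EOQ = √(2DS/H) = √(2 × 40,700 × 418 / 29.1) ≈ 1081.32.
Cycle time = Q*/D × 360 = 1081.32 / 40,700 × 360 ≈ 9.564 days.

T ≈ 9.6 days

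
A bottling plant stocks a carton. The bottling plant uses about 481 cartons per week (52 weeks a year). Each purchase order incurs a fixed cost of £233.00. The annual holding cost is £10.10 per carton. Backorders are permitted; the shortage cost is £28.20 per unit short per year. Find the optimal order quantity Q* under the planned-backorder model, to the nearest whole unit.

Annual demand D = 481 × 52 = 25,012.
With planned backorders, Q* = √(2DS/H) · √((H+B)/B).
√(2DS/H) = √(2 × 25,012 × 233 / 10.1) = 1074.253.
√((H+B)/B) = √((10.1+28.2)/28.2) = 1.1654.
Q* ≈ 1251.934.

Q* ≈ 1,252 cartons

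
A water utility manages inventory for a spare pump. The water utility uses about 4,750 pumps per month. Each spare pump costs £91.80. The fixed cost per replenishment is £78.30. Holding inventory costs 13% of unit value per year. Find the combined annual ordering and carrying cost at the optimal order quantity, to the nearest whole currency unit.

TC* ≈ £10,321

Annual demand D = 4,750 × 12 = 57,000.
Holding cost H = 0.13 × £91.80 = £11.9340 per unit per year.
The optimal lot size = √(2DS/H) = √(2 × 57,000 × 78.3 / 11.934) ≈ 864.85.
At Q*, ordering cost (D/Q*)S equals holding cost (Q*/2)H, each = √(DSH/2).
Minimum total = √(2DSH) = √(2 × 57,000 × 78.3 × 11.934) ≈ 10321.108.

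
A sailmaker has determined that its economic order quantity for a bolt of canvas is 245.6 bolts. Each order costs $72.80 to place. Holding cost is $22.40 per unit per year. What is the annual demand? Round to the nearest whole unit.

The basic EOQ model gives Q* = √(2DS/H); rearrange for the unknown.
From Q* = √(2DS/H): D = Q*²H / (2S) = 245.6² × 22.4 / (2 × 72.8) = 9279.902.

D ≈ 9,280 bolts per year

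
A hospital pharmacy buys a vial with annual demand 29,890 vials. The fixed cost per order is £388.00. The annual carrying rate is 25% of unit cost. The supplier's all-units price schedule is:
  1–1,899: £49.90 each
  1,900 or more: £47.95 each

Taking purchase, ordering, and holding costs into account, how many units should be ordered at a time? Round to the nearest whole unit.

Holding cost per unit per year at price C is H = 0.25·C.
Evaluate total cost at each tier's feasible EOQ or, if the EOQ is below the tier, at the tier's minimum quantity.
EOQ at £49.90 = 1363.6 (feasible in tier 1): TC = 29,890×£49.90 + (29,890/1363.6)×388 + (1363.6/2)×0.25×£49.90 = £1,508,521.38.
EOQ at £47.95 = 1391.0 < 1900, so use break Q=1900: TC = 29,890×£47.95 + (29,890/1900.0)×388 + (1900.0/2)×0.25×£47.95 = £1,450,717.48.
Lowest total cost is £1,450,717.48 at Q = 1900.0.

Q* ≈ 1,900 vials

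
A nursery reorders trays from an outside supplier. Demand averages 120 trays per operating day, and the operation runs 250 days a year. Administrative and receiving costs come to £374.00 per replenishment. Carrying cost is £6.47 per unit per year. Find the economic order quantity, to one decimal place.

Q* ≈ 1,862.3 trays

Annual demand D = 120 × 250 = 30,000.
EOQ = √(2DS / H) = √(2 × 30,000 × 374 / 6.47).
= √(22,440,000 / 6.47) = √3,468,315.3014 ≈ 1862.341.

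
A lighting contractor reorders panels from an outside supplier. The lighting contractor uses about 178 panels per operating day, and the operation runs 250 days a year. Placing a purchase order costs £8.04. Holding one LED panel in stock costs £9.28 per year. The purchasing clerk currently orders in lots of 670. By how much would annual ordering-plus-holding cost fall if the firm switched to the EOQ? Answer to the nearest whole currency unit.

Annual demand D = 178 × 250 = 44,500.
EOQ = √(2DS/H) = √(2 × 44,500 × 8.04 / 9.28) ≈ 277.68.
Cost at Q* = (D/Q*)S + (Q*/2)H = √(2DSH) ≈ £2,576.90.
Cost at Q = 670: (44,500/670)×8.04 + (670/2)×9.28 = £534.00 + £3,108.80 = £3,642.80.
Excess = £3,642.80 − £2,576.90 = £1,065.90.

Extra cost ≈ £1,066 per year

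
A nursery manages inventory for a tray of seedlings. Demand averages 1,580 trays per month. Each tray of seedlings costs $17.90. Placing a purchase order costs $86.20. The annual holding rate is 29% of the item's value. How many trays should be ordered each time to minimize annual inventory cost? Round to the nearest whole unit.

Q* ≈ 794 trays

Annual demand D = 1,580 × 12 = 18,960.
Holding cost H = 0.29 × $17.90 = $5.1910 per unit per year.
EOQ = √(2DS / H) = √(2 × 18,960 × 86.2 / 5.191).
= √(3,268,704 / 5.191) = √629,686.7656 ≈ 793.528.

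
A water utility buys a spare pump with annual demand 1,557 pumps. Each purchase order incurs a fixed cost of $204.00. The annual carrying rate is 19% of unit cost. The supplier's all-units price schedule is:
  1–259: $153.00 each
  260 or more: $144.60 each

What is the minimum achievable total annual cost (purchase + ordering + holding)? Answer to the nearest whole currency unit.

Holding cost per unit per year at price C is H = 0.19·C.
For each price level, check whether its EOQ is feasible; otherwise the best quantity at that price is the breakpoint.
EOQ at $153.00 = 147.8 (feasible in tier 1): TC = 1,557×$153.00 + (1,557/147.8)×204 + (147.8/2)×0.19×$153.00 = $242,518.31.
EOQ at $144.60 = 152.1 < 260, so use break Q=260: TC = 1,557×$144.60 + (1,557/260.0)×204 + (260.0/2)×0.19×$144.60 = $229,935.47.
Lowest total cost among the candidates is at Q = 260.0.

TC* ≈ $229,935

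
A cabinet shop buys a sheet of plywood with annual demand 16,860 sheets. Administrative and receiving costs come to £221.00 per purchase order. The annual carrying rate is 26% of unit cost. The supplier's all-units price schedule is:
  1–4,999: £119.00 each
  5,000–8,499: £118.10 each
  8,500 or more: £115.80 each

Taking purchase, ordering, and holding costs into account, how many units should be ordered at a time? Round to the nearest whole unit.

Q* ≈ 491 sheets

Holding cost per unit per year at price C is H = 0.26·C.
For each price level, check whether its EOQ is feasible; otherwise the best quantity at that price is the breakpoint.
EOQ at £119.00 = 490.8 (feasible in tier 1): TC = 16,860×£119.00 + (16,860/490.8)×221 + (490.8/2)×0.26×£119.00 = £2,021,524.49.
EOQ at £118.10 = 492.6 < 5000, so use break Q=5000: TC = 16,860×£118.10 + (16,860/5000.0)×221 + (5000.0/2)×0.26×£118.10 = £2,068,676.21.
EOQ at £115.80 = 497.5 < 8500, so use break Q=8500: TC = 16,860×£115.80 + (16,860/8500.0)×221 + (8500.0/2)×0.26×£115.80 = £2,080,785.36.
Lowest total cost is £2,021,524.49 at Q = 490.8.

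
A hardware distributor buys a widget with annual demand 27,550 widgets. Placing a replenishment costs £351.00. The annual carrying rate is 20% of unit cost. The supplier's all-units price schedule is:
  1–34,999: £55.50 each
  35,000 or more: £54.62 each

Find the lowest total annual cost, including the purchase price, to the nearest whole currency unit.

Holding cost per unit per year at price C is H = 0.20·C.
Candidates are each tier's EOQ (if it falls in that tier) and each price-break quantity.
EOQ at £55.50 = 1320.0 (feasible in tier 1): TC = 27,550×£55.50 + (27,550/1320.0)×351 + (1320.0/2)×0.20×£55.50 = £1,543,676.80.
EOQ at £54.62 = 1330.6 < 35000, so use break Q=35000: TC = 27,550×£54.62 + (27,550/35000.0)×351 + (35000.0/2)×0.20×£54.62 = £1,696,227.29.
Lowest total cost among the candidates is at Q = 1320.0.

TC* ≈ £1,543,677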